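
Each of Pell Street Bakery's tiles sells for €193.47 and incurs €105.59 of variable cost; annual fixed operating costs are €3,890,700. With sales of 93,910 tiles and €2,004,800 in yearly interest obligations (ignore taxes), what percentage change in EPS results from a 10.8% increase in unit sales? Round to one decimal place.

Contribution at this volume is 93,910 × €87.88 = €8,252,810.80.
EBIT = €8,252,810.80 − €3,890,700 = €4,362,110.80.
After interest of €2,004,800.00, pre-tax earnings = €2,357,310.80.
DCL = total CM / (EBIT − I) = €8,252,810.80 / €2,357,310.80 = 3.5009.
EPS therefore changes by 3.5009 × (+10.8%) = +37.8%.

+37.8%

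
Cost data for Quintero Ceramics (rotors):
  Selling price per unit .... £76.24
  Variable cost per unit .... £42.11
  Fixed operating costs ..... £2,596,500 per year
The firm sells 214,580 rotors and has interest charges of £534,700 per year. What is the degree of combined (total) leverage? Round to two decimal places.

1.75

Contribution at this volume is 214,580 × £34.13 = £7,323,615.40.
Subtracting fixed costs: EBIT = £7,323,615.40 − £2,596,500 = £4,727,115.40. Interest = £534,700.00.
DOL = £7,323,615.40 ÷ £4,727,115.40 = 1.5493; DFL = £4,727,115.40 ÷ £4,192,415.40 = 1.1275.
DCL = DOL × DFL = 1.5493 × 1.1275 = 1.7468.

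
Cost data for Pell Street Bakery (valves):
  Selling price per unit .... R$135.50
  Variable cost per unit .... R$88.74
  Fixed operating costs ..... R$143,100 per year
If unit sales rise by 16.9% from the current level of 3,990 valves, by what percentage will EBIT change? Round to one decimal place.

Total contribution margin = 3,990 × R$46.76 = R$186,572.40.
EBIT = R$186,572.40 − R$143,100 = R$43,472.40.
Degree of operating leverage = R$186,572.40 / R$43,472.40 = 4.2917.
So EBIT moves 4.2917 × (+16.9%) = +72.5%.

+72.5%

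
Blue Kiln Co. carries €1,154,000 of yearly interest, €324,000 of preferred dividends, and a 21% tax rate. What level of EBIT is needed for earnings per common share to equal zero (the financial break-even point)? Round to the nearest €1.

€1,564,127

Grossing the preferred dividend up to pre-tax terms: €324,000 / (1 − 0.21) = €410,126.58.
EPS = 0 when EBIT covers interest plus the pre-tax preferred burden: €1,154,000 + €410,126.58 = €1,564,126.58.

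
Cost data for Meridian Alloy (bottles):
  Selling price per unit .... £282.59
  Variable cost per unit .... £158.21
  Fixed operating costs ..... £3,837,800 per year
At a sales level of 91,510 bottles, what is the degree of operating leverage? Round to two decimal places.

1.51

Contribution at this volume is 91,510 × £124.38 = £11,382,013.80.
EBIT = £11,382,013.80 − £3,837,800 = £7,544,213.80.
So DOL = total CM / EBIT = £11,382,013.80 / £7,544,213.80 = 1.5087.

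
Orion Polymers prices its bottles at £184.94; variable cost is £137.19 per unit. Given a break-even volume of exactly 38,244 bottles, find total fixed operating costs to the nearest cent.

£1,826,151.00

Contribution margin per unit = £184.94 − £137.19 = £47.75.
Since BE = FC / CM, FC = 38,244 × £47.75 = £1,826,151.00.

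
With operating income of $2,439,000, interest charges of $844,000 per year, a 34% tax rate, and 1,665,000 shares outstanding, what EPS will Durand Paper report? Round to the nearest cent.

Interest = $844,000.00, so EBT = $2,439,000 − $844,000.00 = $1,595,000.00.
Net income = $1,595,000.00 × (1 − 0.34) = $1,052,700.00.
Per share: $1,052,700.00 / 1,665,000 shares = $0.63.

$0.63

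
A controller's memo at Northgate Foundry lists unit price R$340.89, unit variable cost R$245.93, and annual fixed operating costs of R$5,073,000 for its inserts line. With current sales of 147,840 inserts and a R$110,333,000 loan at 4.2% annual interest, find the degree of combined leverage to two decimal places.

Contribution at this volume is 147,840 × R$94.96 = R$14,038,886.40.
Operating income = contribution − fixed costs = R$14,038,886.40 − R$5,073,000 = R$8,965,886.40. Interest = R$4,633,986.00.
DOL = R$14,038,886.40 ÷ R$8,965,886.40 = 1.5658; DFL = R$8,965,886.40 ÷ R$4,331,900.40 = 2.0697.
Combined leverage = 1.5658 × 2.0697 = 3.2407.

3.24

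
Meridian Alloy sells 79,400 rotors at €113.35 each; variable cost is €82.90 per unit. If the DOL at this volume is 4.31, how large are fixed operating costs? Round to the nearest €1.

Total contribution margin = 79,400 × €30.45 = €2,417,730.00.
Since DOL = CM ÷ EBIT, EBIT = €2,417,730.00 ÷ 4.31 = €560,958.24.
Fixed costs = CM − EBIT = €2,417,730.00 − €560,958.24 = €1,856,772.

€1,856,772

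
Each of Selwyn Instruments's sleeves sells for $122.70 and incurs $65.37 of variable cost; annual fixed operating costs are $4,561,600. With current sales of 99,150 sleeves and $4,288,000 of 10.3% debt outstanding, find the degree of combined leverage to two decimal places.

8.35

At 99,150 units, contribution = 99,150 × $57.33 = $5,684,269.50.
Subtracting fixed costs: EBIT = $5,684,269.50 − $4,561,600 = $1,122,669.50. Interest = $441,664.00, so EBIT − I = $681,005.50.
Degree of total leverage = total CM / (EBIT − interest) = $5,684,269.50 / $681,005.50 = 8.3469.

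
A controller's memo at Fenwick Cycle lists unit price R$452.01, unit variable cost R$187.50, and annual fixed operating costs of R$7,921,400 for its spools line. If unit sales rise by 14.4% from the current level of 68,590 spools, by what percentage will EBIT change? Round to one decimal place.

Total contribution margin = 68,590 × R$264.51 = R$18,142,740.90.
Subtracting fixed costs: EBIT = R$18,142,740.90 − R$7,921,400 = R$10,221,340.90.
DOL = contribution ÷ EBIT = R$18,142,740.90 ÷ R$10,221,340.90 = 1.7750.
So EBIT moves 1.7750 × (+14.4%) = +25.6%.

+25.6%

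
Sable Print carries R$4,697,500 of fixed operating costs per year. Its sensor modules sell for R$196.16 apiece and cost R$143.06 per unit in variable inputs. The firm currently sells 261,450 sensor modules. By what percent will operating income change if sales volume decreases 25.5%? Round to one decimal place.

-38.5%

At 261,450 units, contribution = 261,450 × R$53.10 = R$13,882,995.00.
Operating income = contribution − fixed costs = R$13,882,995.00 − R$4,697,500 = R$9,185,495.00.
Degree of operating leverage = R$13,882,995.00 / R$9,185,495.00 = 1.5114.
So EBIT moves 1.5114 × (-25.5%) = -38.5%.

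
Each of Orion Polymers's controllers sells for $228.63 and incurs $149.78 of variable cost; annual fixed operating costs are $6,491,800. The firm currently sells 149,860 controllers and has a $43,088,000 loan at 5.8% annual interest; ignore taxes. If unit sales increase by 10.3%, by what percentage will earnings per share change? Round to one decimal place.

Total contribution margin = 149,860 × $78.85 = $11,816,461.00.
EBIT = $11,816,461.00 − $6,491,800 = $5,324,661.00.
Interest = $2,499,104.00, so EBIT − I = $2,825,557.00.
DCL = total CM / (EBIT − I) = $11,816,461.00 / $2,825,557.00 = 4.1820.
EPS therefore changes by 4.1820 × (+10.3%) = +43.1%.

+43.1%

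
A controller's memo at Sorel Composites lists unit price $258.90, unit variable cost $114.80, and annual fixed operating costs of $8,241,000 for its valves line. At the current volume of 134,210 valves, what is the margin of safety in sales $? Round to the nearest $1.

$19,940,620

Each unit contributes $258.90 − $114.80 = $144.10. Break-even units = $8,241,000 ÷ $144.10 = 57,189.45; break-even revenue = 57,189.45 × $258.90 = $14,806,349.06.
Actual sales revenue = 134,210 × $258.90 = $34,746,969.00.
Margin of safety = $34,746,969.00 − $14,806,349.06 = $19,940,620.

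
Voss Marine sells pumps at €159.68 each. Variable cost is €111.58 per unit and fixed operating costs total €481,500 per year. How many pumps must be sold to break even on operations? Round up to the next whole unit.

Unit CM = price − variable cost = €159.68 − €111.58 = €48.10.
Units to break even: €481,500 ÷ €48.10 = 10,010.40, rounded up to 10,011.

10,011 pumps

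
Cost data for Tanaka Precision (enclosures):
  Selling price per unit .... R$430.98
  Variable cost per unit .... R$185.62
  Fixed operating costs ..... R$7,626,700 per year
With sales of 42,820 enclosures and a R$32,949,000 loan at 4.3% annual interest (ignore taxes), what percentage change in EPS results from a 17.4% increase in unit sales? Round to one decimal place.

+125.0%

At 42,820 units, contribution = 42,820 × R$245.36 = R$10,506,315.20.
Operating income = contribution − fixed costs = R$10,506,315.20 − R$7,626,700 = R$2,879,615.20.
After interest of R$1,416,807.00, pre-tax earnings = R$1,462,808.20.
Degree of combined leverage = contribution ÷ (EBIT − I) = R$10,506,315.20 ÷ R$1,462,808.20 = 7.1823.
%ΔEPS = DCL × %ΔSales = 7.1823 × +17.4% = +125.0%.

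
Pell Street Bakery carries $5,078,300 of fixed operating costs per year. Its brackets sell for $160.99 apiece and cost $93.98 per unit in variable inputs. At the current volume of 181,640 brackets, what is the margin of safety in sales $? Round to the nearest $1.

$17,041,723

Each unit contributes $160.99 − $93.98 = $67.01. Break-even units = $5,078,300 ÷ $67.01 = 75,784.21; break-even revenue = 75,784.21 × $160.99 = $12,200,500.18.
Current sales = 181,640 × $160.99 = $29,242,223.60.
Margin of safety = $29,242,223.60 − $12,200,500.18 = $17,041,723.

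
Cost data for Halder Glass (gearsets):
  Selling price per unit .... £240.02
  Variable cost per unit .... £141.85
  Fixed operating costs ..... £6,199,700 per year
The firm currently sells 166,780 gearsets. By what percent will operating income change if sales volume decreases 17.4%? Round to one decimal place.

-28.0%

Total contribution margin = 166,780 × £98.17 = £16,372,792.60.
Operating income = contribution − fixed costs = £16,372,792.60 − £6,199,700 = £10,173,092.60.
Degree of operating leverage = £16,372,792.60 / £10,173,092.60 = 1.6094.
Operating income changes by 1.6094 × -17.4% = -28.0%.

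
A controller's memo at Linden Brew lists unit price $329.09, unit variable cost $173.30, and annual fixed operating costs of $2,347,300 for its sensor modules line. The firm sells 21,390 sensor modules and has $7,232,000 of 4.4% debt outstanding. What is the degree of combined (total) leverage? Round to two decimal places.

At 21,390 units, contribution = 21,390 × $155.79 = $3,332,348.10.
EBIT = $3,332,348.10 − $2,347,300 = $985,048.10. Interest = $318,208.00.
DOL = $3,332,348.10 ÷ $985,048.10 = 3.3829; DFL = $985,048.10 ÷ $666,840.10 = 1.4772.
DCL = DOL × DFL = 3.3829 × 1.4772 = 4.9972.

5.00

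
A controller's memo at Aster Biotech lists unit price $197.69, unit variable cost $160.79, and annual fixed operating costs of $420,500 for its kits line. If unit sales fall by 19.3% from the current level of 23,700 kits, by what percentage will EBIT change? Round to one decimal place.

At 23,700 units, contribution = 23,700 × $36.90 = $874,530.00.
EBIT = $874,530.00 − $420,500 = $454,030.00.
Degree of operating leverage = $874,530.00 / $454,030.00 = 1.9262.
So EBIT moves 1.9262 × (-19.3%) = -37.2%.

-37.2%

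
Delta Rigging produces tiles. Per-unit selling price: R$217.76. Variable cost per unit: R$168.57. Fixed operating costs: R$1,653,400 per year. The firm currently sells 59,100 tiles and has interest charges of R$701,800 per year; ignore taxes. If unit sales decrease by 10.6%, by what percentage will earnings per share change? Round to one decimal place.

At 59,100 units, contribution = 59,100 × R$49.19 = R$2,907,129.00.
EBIT = R$2,907,129.00 − R$1,653,400 = R$1,253,729.00.
Interest = R$701,800.00, so EBIT − I = R$551,929.00.
Degree of combined leverage = contribution ÷ (EBIT − I) = R$2,907,129.00 ÷ R$551,929.00 = 5.2672.
%ΔEPS = DCL × %ΔSales = 5.2672 × -10.6% = -55.8%.

-55.8%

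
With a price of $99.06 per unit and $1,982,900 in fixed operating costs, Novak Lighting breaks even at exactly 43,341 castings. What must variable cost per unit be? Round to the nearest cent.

At break-even, FC = Q × (P − VC), so P − VC = $1,982,900 ÷ 43,341 = $45.7511.
Hence VC = price − CM = $99.06 − $45.7511 = $53.31.

$53.31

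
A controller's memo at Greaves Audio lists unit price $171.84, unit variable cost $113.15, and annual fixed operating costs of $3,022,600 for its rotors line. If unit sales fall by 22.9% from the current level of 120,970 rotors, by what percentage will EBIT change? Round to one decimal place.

Total contribution margin = 120,970 × $58.69 = $7,099,729.30.
EBIT = $7,099,729.30 − $3,022,600 = $4,077,129.30.
Degree of operating leverage = $7,099,729.30 / $4,077,129.30 = 1.7414.
Operating income changes by 1.7414 × -22.9% = -39.9%.

-39.9%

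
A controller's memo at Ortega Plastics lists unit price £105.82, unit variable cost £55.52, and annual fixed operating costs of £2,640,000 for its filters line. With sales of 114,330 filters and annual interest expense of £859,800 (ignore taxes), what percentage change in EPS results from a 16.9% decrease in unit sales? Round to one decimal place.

-43.2%

At 114,330 units, contribution = 114,330 × £50.30 = £5,750,799.00.
EBIT = £5,750,799.00 − £2,640,000 = £3,110,799.00.
After interest of £859,800.00, pre-tax earnings = £2,250,999.00.
DCL = total CM / (EBIT − I) = £5,750,799.00 / £2,250,999.00 = 2.5548.
%ΔEPS = DCL × %ΔSales = 2.5548 × -16.9% = -43.2%.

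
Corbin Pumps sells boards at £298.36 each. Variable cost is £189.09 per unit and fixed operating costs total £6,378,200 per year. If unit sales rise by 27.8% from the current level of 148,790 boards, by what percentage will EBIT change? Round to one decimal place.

+45.7%

Contribution at this volume is 148,790 × £109.27 = £16,258,283.30.
Subtracting fixed costs: EBIT = £16,258,283.30 − £6,378,200 = £9,880,083.30.
Degree of operating leverage = £16,258,283.30 / £9,880,083.30 = 1.6456.
Operating income changes by 1.6456 × +27.8% = +45.7%.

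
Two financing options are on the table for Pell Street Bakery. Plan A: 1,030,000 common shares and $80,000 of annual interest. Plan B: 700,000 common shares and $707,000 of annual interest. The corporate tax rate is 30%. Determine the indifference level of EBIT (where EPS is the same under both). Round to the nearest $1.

$2,037,000

At indifference, (EBIT − 80,000)(1 − t)/1,030,000 = (EBIT − 707,000)(1 − t)/700,000.
The (1 − t) factor cancels: (EBIT − 80,000) × 700,000 = (EBIT − 707,000) × 1,030,000.
EBIT × (1,030,000 − 700,000) = 707,000 × 1,030,000 − 80,000 × 700,000 = 672,210,000,000, so EBIT = 672,210,000,000 ÷ 330,000 = 2,037,000.00.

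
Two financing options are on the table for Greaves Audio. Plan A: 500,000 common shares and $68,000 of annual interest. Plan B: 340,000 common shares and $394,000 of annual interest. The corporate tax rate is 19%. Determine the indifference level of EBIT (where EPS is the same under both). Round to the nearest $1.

$1,086,750

At indifference, (EBIT − 68,000)(1 − t)/500,000 = (EBIT − 394,000)(1 − t)/340,000.
The (1 − t) factor cancels: (EBIT − 68,000) × 340,000 = (EBIT − 394,000) × 500,000.
Solving, EBIT = (394,000·500,000 − 68,000·340,000) / (500,000 − 340,000) = 173,880,000,000 / 160,000 = 1,086,750.00.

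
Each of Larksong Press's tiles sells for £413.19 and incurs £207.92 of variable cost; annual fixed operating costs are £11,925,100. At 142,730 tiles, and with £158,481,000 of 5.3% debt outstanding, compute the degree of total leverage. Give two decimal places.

Total contribution margin = 142,730 × £205.27 = £29,298,187.10.
Subtracting fixed costs: EBIT = £29,298,187.10 − £11,925,100 = £17,373,087.10. Interest = £8,399,493.00, so EBIT − I = £8,973,594.10.
Degree of total leverage = total CM / (EBIT − interest) = £29,298,187.10 / £8,973,594.10 = 3.2649.

3.26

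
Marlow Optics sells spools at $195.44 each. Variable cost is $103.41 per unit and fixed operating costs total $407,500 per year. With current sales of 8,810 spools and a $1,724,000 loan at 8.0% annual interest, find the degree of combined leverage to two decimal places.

Contribution at this volume is 8,810 × $92.03 = $810,784.30.
Subtracting fixed costs: EBIT = $810,784.30 − $407,500 = $403,284.30. Interest = $137,920.00, so EBIT − I = $265,364.30.
Degree of total leverage = total CM / (EBIT − interest) = $810,784.30 / $265,364.30 = 3.0554.

3.06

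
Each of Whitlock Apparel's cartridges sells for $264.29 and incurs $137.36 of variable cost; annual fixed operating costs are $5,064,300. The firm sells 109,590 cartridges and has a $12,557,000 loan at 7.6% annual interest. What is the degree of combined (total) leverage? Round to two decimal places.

1.76

Total contribution margin = 109,590 × $126.93 = $13,910,258.70.
EBIT = $13,910,258.70 − $5,064,300 = $8,845,958.70. Interest = $954,332.00.
DOL = $13,910,258.70 ÷ $8,845,958.70 = 1.5725; DFL = $8,845,958.70 ÷ $7,891,626.70 = 1.1209.
DCL = DOL × DFL = 1.5725 × 1.1209 = 1.7626.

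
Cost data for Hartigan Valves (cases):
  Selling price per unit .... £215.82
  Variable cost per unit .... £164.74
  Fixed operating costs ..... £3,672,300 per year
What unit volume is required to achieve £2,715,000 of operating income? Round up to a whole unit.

Each unit contributes £215.82 − £164.74 = £51.08.
Required volume = (fixed costs + target profit) ÷ CM = (£3,672,300 + £2,715,000) ÷ £51.08 = 125,045.03, so 125,046 cases.

125,046 cases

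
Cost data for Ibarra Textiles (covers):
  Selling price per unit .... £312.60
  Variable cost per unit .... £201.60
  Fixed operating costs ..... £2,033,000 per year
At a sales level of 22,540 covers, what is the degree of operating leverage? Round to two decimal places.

Contribution at this volume is 22,540 × £111.00 = £2,501,940.00.
Operating income = contribution − fixed costs = £2,501,940.00 − £2,033,000 = £468,940.00.
Degree of operating leverage = £2,501,940.00 / £468,940.00 = 5.3353.

5.34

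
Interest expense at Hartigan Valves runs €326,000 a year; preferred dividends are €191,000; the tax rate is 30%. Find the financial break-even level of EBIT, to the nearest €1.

Preferred dividends are paid after tax, so their pre-tax equivalent is €191,000 ÷ (1 − 0.30) = €272,857.14.
EPS = 0 when EBIT covers interest plus the pre-tax preferred burden: €326,000 + €272,857.14 = €598,857.14.

€598,857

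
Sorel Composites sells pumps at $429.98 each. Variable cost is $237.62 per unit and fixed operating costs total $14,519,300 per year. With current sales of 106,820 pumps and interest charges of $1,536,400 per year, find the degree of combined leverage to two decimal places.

Total contribution margin = 106,820 × $192.36 = $20,547,895.20.
Subtracting fixed costs: EBIT = $20,547,895.20 − $14,519,300 = $6,028,595.20. Interest = $1,536,400.00, so EBIT − I = $4,492,195.20.
Degree of total leverage = total CM / (EBIT − interest) = $20,547,895.20 / $4,492,195.20 = 4.5741.

4.57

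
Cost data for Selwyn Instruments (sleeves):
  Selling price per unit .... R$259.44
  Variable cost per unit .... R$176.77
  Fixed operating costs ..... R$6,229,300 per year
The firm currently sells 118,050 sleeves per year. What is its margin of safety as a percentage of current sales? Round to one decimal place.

Contribution margin per unit = R$259.44 − R$176.77 = R$82.67. Break-even units = R$6,229,300 ÷ R$82.67 = 75,351.40; break-even revenue = 75,351.40 × R$259.44 = R$19,549,166.47.
Current sales = 118,050 × R$259.44 = R$30,626,892.00.
Margin of safety = (R$30,626,892.00 − R$19,549,166.47) ÷ R$30,626,892.00 = 36.2%.

36.2%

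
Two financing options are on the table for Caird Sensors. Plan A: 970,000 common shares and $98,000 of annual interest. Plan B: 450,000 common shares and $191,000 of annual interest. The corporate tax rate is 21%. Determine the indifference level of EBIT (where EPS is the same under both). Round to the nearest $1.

Set EPS_A = EPS_B: (EBIT − $98,000)(1 − 0.21) ÷ 970,000 = (EBIT − $191,000)(1 − 0.21) ÷ 450,000.
The (1 − t) factor cancels: (EBIT − 98,000) × 450,000 = (EBIT − 191,000) × 970,000.
EBIT × (970,000 − 450,000) = 191,000 × 970,000 − 98,000 × 450,000 = 141,170,000,000, so EBIT = 141,170,000,000 ÷ 520,000 = 271,480.77.

$271,481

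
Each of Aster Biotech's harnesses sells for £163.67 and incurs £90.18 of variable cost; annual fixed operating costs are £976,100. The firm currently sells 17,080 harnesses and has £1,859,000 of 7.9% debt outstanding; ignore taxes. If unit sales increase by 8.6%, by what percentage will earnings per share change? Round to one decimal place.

+81.6%

Total contribution margin = 17,080 × £73.49 = £1,255,209.20.
Operating income = contribution − fixed costs = £1,255,209.20 − £976,100 = £279,109.20.
Interest = £146,861.00, so EBIT − I = £132,248.20.
Degree of combined leverage = contribution ÷ (EBIT − I) = £1,255,209.20 ÷ £132,248.20 = 9.4913.
EPS therefore changes by 9.4913 × (+8.6%) = +81.6%.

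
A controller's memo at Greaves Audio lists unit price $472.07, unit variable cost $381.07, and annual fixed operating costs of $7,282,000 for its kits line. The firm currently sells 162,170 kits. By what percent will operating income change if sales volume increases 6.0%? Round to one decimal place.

+11.8%

Contribution at this volume is 162,170 × $91.00 = $14,757,470.00.
Operating income = contribution − fixed costs = $14,757,470.00 − $7,282,000 = $7,475,470.00.
So DOL = total CM / EBIT = $14,757,470.00 / $7,475,470.00 = 1.9741.
Operating income changes by 1.9741 × +6.0% = +11.8%.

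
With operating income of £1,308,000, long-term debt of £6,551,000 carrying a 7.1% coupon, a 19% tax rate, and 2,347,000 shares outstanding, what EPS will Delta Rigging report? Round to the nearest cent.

£0.29

Interest = £465,121.00, so EBT = £1,308,000 − £465,121.00 = £842,879.00.
Net income = £842,879.00 × (1 − 0.19) = £682,731.99.
EPS = £682,731.99 ÷ 2,347,000 = £0.29.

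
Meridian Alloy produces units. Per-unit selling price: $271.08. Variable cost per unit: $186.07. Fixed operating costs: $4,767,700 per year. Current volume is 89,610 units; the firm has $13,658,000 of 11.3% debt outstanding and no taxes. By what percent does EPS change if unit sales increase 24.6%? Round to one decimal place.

+143.4%

Contribution at this volume is 89,610 × $85.01 = $7,617,746.10.
EBIT = $7,617,746.10 − $4,767,700 = $2,850,046.10.
Interest = $1,543,354.00, so EBIT − I = $1,306,692.10.
Degree of combined leverage = contribution ÷ (EBIT − I) = $7,617,746.10 ÷ $1,306,692.10 = 5.8298.
EPS therefore changes by 5.8298 × (+24.6%) = +143.4%.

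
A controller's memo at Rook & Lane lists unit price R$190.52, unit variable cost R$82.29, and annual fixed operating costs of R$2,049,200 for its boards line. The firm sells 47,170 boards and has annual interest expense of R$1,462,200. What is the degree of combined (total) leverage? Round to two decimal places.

Total contribution margin = 47,170 × R$108.23 = R$5,105,209.10.
EBIT = R$5,105,209.10 − R$2,049,200 = R$3,056,009.10. Interest = R$1,462,200.00, so EBIT − I = R$1,593,809.10.
DCL = contribution ÷ (EBIT − I) = R$5,105,209.10 ÷ R$1,593,809.10 = 3.2031.

3.20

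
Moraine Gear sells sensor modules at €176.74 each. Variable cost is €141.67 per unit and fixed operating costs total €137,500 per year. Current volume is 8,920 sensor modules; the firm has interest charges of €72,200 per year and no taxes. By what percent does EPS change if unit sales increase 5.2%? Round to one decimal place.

Total contribution margin = 8,920 × €35.07 = €312,824.40.
Operating income = contribution − fixed costs = €312,824.40 − €137,500 = €175,324.40.
Interest = €72,200.00, so EBIT − I = €103,124.40.
DCL = total CM / (EBIT − I) = €312,824.40 / €103,124.40 = 3.0335.
EPS therefore changes by 3.0335 × (+5.2%) = +15.8%.

+15.8%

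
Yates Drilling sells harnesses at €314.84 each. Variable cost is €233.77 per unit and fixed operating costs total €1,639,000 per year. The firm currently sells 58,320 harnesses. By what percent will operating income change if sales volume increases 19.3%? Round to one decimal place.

At 58,320 units, contribution = 58,320 × €81.07 = €4,728,002.40.
Operating income = contribution − fixed costs = €4,728,002.40 − €1,639,000 = €3,089,002.40.
Degree of operating leverage = €4,728,002.40 / €3,089,002.40 = 1.5306.
Operating income changes by 1.5306 × +19.3% = +29.5%.

+29.5%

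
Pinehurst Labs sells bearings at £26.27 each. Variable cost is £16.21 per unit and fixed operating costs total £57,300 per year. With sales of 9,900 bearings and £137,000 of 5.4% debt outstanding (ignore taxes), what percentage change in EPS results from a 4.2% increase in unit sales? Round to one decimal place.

At 9,900 units, contribution = 9,900 × £10.06 = £99,594.00.
Operating income = contribution − fixed costs = £99,594.00 − £57,300 = £42,294.00.
After interest of £7,398.00, pre-tax earnings = £34,896.00.
DCL = total CM / (EBIT − I) = £99,594.00 / £34,896.00 = 2.8540.
%ΔEPS = DCL × %ΔSales = 2.8540 × +4.2% = +12.0%.

+12.0%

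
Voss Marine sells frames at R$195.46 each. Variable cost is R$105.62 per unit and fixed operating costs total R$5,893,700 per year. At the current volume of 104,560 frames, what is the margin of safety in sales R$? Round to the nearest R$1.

R$7,614,695

Contribution margin per unit = R$195.46 − R$105.62 = R$89.84. Break-even units = R$5,893,700 ÷ R$89.84 = 65,602.18; break-even revenue = 65,602.18 × R$195.46 = R$12,822,602.43.
Current sales = 104,560 × R$195.46 = R$20,437,297.60.
Margin of safety = R$20,437,297.60 − R$12,822,602.43 = R$7,614,695.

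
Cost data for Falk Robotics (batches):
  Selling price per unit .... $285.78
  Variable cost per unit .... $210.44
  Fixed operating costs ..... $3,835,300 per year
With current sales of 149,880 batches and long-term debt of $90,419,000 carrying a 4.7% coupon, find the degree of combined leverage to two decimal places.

3.52

Contribution at this volume is 149,880 × $75.34 = $11,291,959.20.
Subtracting fixed costs: EBIT = $11,291,959.20 − $3,835,300 = $7,456,659.20. Interest = $4,249,693.00, so EBIT − I = $3,206,966.20.
Degree of total leverage = total CM / (EBIT − interest) = $11,291,959.20 / $3,206,966.20 = 3.5211.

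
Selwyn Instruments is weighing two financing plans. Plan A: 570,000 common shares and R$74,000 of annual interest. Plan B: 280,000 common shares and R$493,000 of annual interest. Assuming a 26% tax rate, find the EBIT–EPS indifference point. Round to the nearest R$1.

R$897,552

Set EPS_A = EPS_B: (EBIT − R$74,000)(1 − 0.26) ÷ 570,000 = (EBIT − R$493,000)(1 − 0.26) ÷ 280,000.
The (1 − t) factor cancels: (EBIT − 74,000) × 280,000 = (EBIT − 493,000) × 570,000.
Solving, EBIT = (493,000·570,000 − 74,000·280,000) / (570,000 − 280,000) = 260,290,000,000 / 290,000 = 897,551.72.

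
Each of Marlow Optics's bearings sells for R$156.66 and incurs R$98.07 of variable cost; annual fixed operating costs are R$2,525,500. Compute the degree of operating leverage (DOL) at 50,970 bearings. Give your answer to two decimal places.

Contribution at this volume is 50,970 × R$58.59 = R$2,986,332.30.
EBIT = R$2,986,332.30 − R$2,525,500 = R$460,832.30.
So DOL = total CM / EBIT = R$2,986,332.30 / R$460,832.30 = 6.4803.

6.48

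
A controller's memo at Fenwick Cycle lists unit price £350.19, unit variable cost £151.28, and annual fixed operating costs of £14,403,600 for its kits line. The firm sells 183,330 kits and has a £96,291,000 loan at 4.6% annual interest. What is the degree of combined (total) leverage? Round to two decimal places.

Contribution at this volume is 183,330 × £198.91 = £36,466,170.30.
Subtracting fixed costs: EBIT = £36,466,170.30 − £14,403,600 = £22,062,570.30. Interest = £4,429,386.00, so EBIT − I = £17,633,184.30.
Degree of total leverage = total CM / (EBIT − interest) = £36,466,170.30 / £17,633,184.30 = 2.0680.

2.07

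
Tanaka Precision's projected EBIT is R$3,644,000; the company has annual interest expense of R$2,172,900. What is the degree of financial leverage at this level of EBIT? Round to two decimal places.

Annual interest charges come to R$2,172,900.00.
Degree of financial leverage = EBIT / (EBIT − interest) = R$3,644,000 / R$1,471,100.00 = 2.4771.

2.48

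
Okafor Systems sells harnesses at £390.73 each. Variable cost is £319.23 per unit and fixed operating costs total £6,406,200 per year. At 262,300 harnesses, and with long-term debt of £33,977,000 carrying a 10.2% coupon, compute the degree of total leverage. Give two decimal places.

Contribution at this volume is 262,300 × £71.50 = £18,754,450.00.
Operating income = contribution − fixed costs = £18,754,450.00 − £6,406,200 = £12,348,250.00. Interest = £3,465,654.00.
DOL = £18,754,450.00 ÷ £12,348,250.00 = 1.5188; DFL = £12,348,250.00 ÷ £8,882,596.00 = 1.3902.
Combined leverage = 1.5188 × 1.3902 = 2.1114.

2.11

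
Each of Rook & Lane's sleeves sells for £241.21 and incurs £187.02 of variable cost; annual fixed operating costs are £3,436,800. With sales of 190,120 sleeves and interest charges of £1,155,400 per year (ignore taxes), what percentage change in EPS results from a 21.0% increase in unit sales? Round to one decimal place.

At 190,120 units, contribution = 190,120 × £54.19 = £10,302,602.80.
EBIT = £10,302,602.80 − £3,436,800 = £6,865,802.80.
Interest = £1,155,400.00, so EBIT − I = £5,710,402.80.
DCL = total CM / (EBIT − I) = £10,302,602.80 / £5,710,402.80 = 1.8042.
%ΔEPS = DCL × %ΔSales = 1.8042 × +21.0% = +37.9%.

+37.9%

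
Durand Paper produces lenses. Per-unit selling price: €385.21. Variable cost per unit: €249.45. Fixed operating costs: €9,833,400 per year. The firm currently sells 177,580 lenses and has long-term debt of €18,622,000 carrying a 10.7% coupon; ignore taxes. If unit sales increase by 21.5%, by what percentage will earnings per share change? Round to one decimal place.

+42.2%

Contribution at this volume is 177,580 × €135.76 = €24,108,260.80.
EBIT = €24,108,260.80 − €9,833,400 = €14,274,860.80.
Interest = €1,992,554.00, so EBIT − I = €12,282,306.80.
Degree of combined leverage = contribution ÷ (EBIT − I) = €24,108,260.80 ÷ €12,282,306.80 = 1.9628.
EPS therefore changes by 1.9628 × (+21.5%) = +42.2%.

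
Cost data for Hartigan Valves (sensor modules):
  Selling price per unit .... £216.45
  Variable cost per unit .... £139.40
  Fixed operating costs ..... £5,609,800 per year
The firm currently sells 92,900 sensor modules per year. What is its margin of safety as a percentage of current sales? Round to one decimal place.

Contribution margin per unit = £216.45 − £139.40 = £77.05. Break-even units = £5,609,800 ÷ £77.05 = 72,807.27; break-even revenue = 72,807.27 × £216.45 = £15,759,133.16.
Current sales = 92,900 × £216.45 = £20,108,205.00.
Margin of safety = (£20,108,205.00 − £15,759,133.16) ÷ £20,108,205.00 = 21.6%.

21.6%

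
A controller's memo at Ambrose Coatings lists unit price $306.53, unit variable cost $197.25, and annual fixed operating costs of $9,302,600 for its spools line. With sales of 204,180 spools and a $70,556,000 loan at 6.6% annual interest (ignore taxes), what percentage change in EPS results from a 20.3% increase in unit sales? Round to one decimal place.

+54.2%

At 204,180 units, contribution = 204,180 × $109.28 = $22,312,790.40.
Operating income = contribution − fixed costs = $22,312,790.40 − $9,302,600 = $13,010,190.40.
After interest of $4,656,696.00, pre-tax earnings = $8,353,494.40.
Degree of combined leverage = contribution ÷ (EBIT − I) = $22,312,790.40 ÷ $8,353,494.40 = 2.6711.
%ΔEPS = DCL × %ΔSales = 2.6711 × +20.3% = +54.2%.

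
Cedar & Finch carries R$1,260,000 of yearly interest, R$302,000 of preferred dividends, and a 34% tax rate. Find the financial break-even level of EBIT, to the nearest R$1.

R$1,717,576

Preferred dividends are paid after tax, so their pre-tax equivalent is R$302,000 ÷ (1 − 0.34) = R$457,575.76.
Financial break-even EBIT = interest + D_p ÷ (1 − t) = R$1,260,000 + R$457,575.76 = R$1,717,575.76.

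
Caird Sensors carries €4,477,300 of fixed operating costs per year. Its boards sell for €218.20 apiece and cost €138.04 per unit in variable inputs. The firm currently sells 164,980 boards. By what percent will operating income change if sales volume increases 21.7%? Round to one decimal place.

Total contribution margin = 164,980 × €80.16 = €13,224,796.80.
EBIT = €13,224,796.80 − €4,477,300 = €8,747,496.80.
So DOL = total CM / EBIT = €13,224,796.80 / €8,747,496.80 = 1.5118.
So EBIT moves 1.5118 × (+21.7%) = +32.8%.

+32.8%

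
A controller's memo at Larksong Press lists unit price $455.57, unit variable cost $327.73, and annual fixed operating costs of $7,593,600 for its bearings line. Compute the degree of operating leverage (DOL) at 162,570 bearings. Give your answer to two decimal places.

1.58

Contribution at this volume is 162,570 × $127.84 = $20,782,948.80.
EBIT = $20,782,948.80 − $7,593,600 = $13,189,348.80.
So DOL = total CM / EBIT = $20,782,948.80 / $13,189,348.80 = 1.5757.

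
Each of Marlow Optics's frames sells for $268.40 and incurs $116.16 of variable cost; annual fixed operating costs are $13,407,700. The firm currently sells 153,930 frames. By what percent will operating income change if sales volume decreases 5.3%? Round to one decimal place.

Total contribution margin = 153,930 × $152.24 = $23,434,303.20.
Subtracting fixed costs: EBIT = $23,434,303.20 − $13,407,700 = $10,026,603.20.
So DOL = total CM / EBIT = $23,434,303.20 / $10,026,603.20 = 2.3372.
So EBIT moves 2.3372 × (-5.3%) = -12.4%.

-12.4%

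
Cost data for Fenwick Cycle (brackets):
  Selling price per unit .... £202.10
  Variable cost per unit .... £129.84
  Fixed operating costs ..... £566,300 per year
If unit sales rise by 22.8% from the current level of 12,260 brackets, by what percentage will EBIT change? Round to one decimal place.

Contribution at this volume is 12,260 × £72.26 = £885,907.60.
EBIT = £885,907.60 − £566,300 = £319,607.60.
DOL = contribution ÷ EBIT = £885,907.60 ÷ £319,607.60 = 2.7719.
So EBIT moves 2.7719 × (+22.8%) = +63.2%.

+63.2%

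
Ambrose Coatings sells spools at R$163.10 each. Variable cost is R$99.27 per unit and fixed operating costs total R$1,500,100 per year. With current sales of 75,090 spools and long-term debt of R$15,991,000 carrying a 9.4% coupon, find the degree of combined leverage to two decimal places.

At 75,090 units, contribution = 75,090 × R$63.83 = R$4,792,994.70.
Operating income = contribution − fixed costs = R$4,792,994.70 − R$1,500,100 = R$3,292,894.70. Interest = R$1,503,154.00, so EBIT − I = R$1,789,740.70.
Degree of total leverage = total CM / (EBIT − interest) = R$4,792,994.70 / R$1,789,740.70 = 2.6780.

2.68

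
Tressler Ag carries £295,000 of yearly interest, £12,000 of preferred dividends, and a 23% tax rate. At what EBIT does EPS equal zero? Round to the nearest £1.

Grossing the preferred dividend up to pre-tax terms: £12,000 / (1 − 0.23) = £15,584.42.
Financial break-even EBIT = interest + D_p ÷ (1 − t) = £295,000 + £15,584.42 = £310,584.42.

£310,584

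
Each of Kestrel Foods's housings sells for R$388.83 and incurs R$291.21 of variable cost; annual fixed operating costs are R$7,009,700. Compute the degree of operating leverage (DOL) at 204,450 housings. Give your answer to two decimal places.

Contribution at this volume is 204,450 × R$97.62 = R$19,958,409.00.
EBIT = R$19,958,409.00 − R$7,009,700 = R$12,948,709.00.
DOL = contribution ÷ EBIT = R$19,958,409.00 ÷ R$12,948,709.00 = 1.5413.

1.54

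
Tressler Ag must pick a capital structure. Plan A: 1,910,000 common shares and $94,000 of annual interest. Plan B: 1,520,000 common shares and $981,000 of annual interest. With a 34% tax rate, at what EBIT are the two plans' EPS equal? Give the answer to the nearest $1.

$4,438,026

At indifference, (EBIT − 94,000)(1 − t)/1,910,000 = (EBIT − 981,000)(1 − t)/1,520,000.
Cancelling (1 − t) and cross-multiplying: 1,520,000·(EBIT − 94,000) = 1,910,000·(EBIT − 981,000).
Solving, EBIT = (981,000·1,910,000 − 94,000·1,520,000) / (1,910,000 − 1,520,000) = 1,730,830,000,000 / 390,000 = 4,438,025.64.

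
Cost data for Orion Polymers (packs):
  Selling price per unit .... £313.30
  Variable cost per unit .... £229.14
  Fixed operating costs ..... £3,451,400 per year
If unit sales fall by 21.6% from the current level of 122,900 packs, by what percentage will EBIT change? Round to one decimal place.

-32.4%

Contribution at this volume is 122,900 × £84.16 = £10,343,264.00.
Subtracting fixed costs: EBIT = £10,343,264.00 − £3,451,400 = £6,891,864.00.
DOL = contribution ÷ EBIT = £10,343,264.00 ÷ £6,891,864.00 = 1.5008.
So EBIT moves 1.5008 × (-21.6%) = -32.4%.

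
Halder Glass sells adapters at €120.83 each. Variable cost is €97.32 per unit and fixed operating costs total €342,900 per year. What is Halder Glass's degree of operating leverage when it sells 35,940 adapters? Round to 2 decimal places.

1.68

At 35,940 units, contribution = 35,940 × €23.51 = €844,949.40.
EBIT = €844,949.40 − €342,900 = €502,049.40.
DOL = contribution ÷ EBIT = €844,949.40 ÷ €502,049.40 = 1.6830.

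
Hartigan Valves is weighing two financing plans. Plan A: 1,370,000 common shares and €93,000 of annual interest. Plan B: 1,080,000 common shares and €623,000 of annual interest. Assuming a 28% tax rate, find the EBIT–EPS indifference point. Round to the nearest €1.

At indifference, (EBIT − 93,000)(1 − t)/1,370,000 = (EBIT − 623,000)(1 − t)/1,080,000.
The (1 − t) factor cancels: (EBIT − 93,000) × 1,080,000 = (EBIT − 623,000) × 1,370,000.
Solving, EBIT = (623,000·1,370,000 − 93,000·1,080,000) / (1,370,000 − 1,080,000) = 753,070,000,000 / 290,000 = 2,596,793.10.

€2,596,793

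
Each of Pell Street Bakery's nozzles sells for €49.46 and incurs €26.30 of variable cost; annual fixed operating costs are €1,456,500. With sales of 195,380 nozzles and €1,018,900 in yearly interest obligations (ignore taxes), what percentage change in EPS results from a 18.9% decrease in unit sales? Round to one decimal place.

-41.7%

Contribution at this volume is 195,380 × €23.16 = €4,525,000.80.
EBIT = €4,525,000.80 − €1,456,500 = €3,068,500.80.
After interest of €1,018,900.00, pre-tax earnings = €2,049,600.80.
Degree of combined leverage = contribution ÷ (EBIT − I) = €4,525,000.80 ÷ €2,049,600.80 = 2.2077.
EPS therefore changes by 2.2077 × (-18.9%) = -41.7%.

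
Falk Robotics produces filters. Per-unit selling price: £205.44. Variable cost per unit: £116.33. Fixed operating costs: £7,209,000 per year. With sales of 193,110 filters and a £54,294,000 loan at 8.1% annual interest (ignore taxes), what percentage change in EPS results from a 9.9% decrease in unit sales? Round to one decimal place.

-30.4%

At 193,110 units, contribution = 193,110 × £89.11 = £17,208,032.10.
Subtracting fixed costs: EBIT = £17,208,032.10 − £7,209,000 = £9,999,032.10.
After interest of £4,397,814.00, pre-tax earnings = £5,601,218.10.
Degree of combined leverage = contribution ÷ (EBIT − I) = £17,208,032.10 ÷ £5,601,218.10 = 3.0722.
%ΔEPS = DCL × %ΔSales = 3.0722 × -9.9% = -30.4%.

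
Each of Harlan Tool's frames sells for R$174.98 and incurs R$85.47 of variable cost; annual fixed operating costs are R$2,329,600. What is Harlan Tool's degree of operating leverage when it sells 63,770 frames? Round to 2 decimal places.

1.69

Contribution at this volume is 63,770 × R$89.51 = R$5,708,052.70.
Operating income = contribution − fixed costs = R$5,708,052.70 − R$2,329,600 = R$3,378,452.70.
So DOL = total CM / EBIT = R$5,708,052.70 / R$3,378,452.70 = 1.6895.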